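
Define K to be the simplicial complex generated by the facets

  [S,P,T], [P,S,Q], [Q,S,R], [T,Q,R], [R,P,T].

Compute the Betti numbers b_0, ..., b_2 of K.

b_0 = 1, b_1 = 1, b_2 = 0.

We work with the vertex ordering P < Q < R < S < T. The simplices of K, each written with vertices in increasing order, are:

  0-simplices (5): P, Q, R, S, T
  1-simplices (10): PQ, PR, PS, PT, QR, QS, QT, RS, RT, ST
  2-simplices (5): PQS, PRT, PST, QRS, QRT

giving chain groups C_0 ≅ Z^5, C_1 ≅ Z^10, C_2 ≅ Z^5.

Boundary ∂_1: C_1 → C_0 sends each edge [p,q] (with p < q) to q − p. For instance
  ∂QS = S − Q.
The resulting 5×10 matrix has rank 4, and its Smith normal form has invariant factors (1,1,1,1).

∂_2: C_2 → C_1 maps a triangle to the signed sum of its edges. For instance
  ∂PQS = QS − PS + PQ,
  ∂PRT = RT − PT + PR.
This gives a 10×5 integer matrix of rank 5; reducing to Smith normal form yields diagonal entries (1,1,1,1,1).

From H_k ≅ ker(∂_k) / im(∂_{k+1}) we obtain:

  H_0: rank C_0 − rank ∂_1 = 5 − 4 = 1, and the invariant factors of ∂_1 are all 1, so H_0 ≅ Z.
  H_1: rank ker ∂_1 − rank ∂_2 = (10 − 4) − 5 = 1, and the invariant factors of ∂_2 are all 1, so H_1 ≅ Z.
  H_2: rank ker ∂_2 − rank ∂_3 = (5 − 5) − 0 = 0, and there is no ∂_3, so H_2 ≅ 0.

As a check, the Euler characteristic is 5 − 10 + 5 = 0, which agrees with 1 − 1 + 0 = 0.
(K is a triangulation of the Möbius band.)

Hence the Betti numbers are b_0 = 1, b_1 = 1, b_2 = 0.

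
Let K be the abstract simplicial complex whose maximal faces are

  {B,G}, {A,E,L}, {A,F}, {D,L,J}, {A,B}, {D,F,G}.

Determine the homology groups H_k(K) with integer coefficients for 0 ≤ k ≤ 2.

H_0 = Z,  H_1 = Z^2,  H_2 = 0.

Order the vertices as A < B < D < E < F < G < J < L. Listing each simplex with vertices in this order, K has dimension 2 with simplices:

  0-simplices (8): A, B, D, E, F, G, J, L
  1-simplices (12): AB, AE, AF, AL, BG, DF, DG, DJ, DL, EL, FG, JL
  2-simplices (3): AEL, DFG, DJL

so the chain groups are C_0 ≅ Z^8, C_1 ≅ Z^12, C_2 ≅ Z^3.

∂_1: C_1 → C_0 sends each edge [p,q] (with p < q) to q − p. For instance
  ∂BG = G − B.
The resulting 8×12 matrix has rank 7, and its Smith normal form has invariant factors (1,1,1,1,1,1,1).

Boundary ∂_2: C_2 → C_1 maps a triangle to the signed sum of its edges. For instance
  ∂AEL = EL − AL + AE,
  ∂DJL = JL − DL + DJ.
As a 12×3 matrix over Z this has rank 3, with invariant factors (1,1,1).

Computing H_k = (kernel of ∂_k) / (image of ∂_{k+1}):

  H_0: rank C_0 − rank ∂_1 = 8 − 7 = 1, and the invariant factors of ∂_1 are all 1, so H_0 ≅ Z.
  H_1: rank ker ∂_1 − rank ∂_2 = (12 − 7) − 3 = 2, and the invariant factors of ∂_2 are all 1, so H_1 ≅ Z^2.
  H_2: rank ker ∂_2 − rank ∂_3 = (3 − 3) − 0 = 0, and there is no ∂_3, so H_2 ≅ 0.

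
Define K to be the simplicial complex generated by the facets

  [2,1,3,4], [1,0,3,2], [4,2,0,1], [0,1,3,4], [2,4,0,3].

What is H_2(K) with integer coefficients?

Take the total order 0 < 1 < 2 < 3 < 4 on the vertex set. Then K (dimension 3) consists of the simplices:

  0-simplices (5): [0], [1], [2], [3], [4]
  1-simplices (10): [0,1], [0,2], [0,3], [0,4], [1,2], [1,3], [1,4], [2,3], [2,4], [3,4]
  2-simplices (10): [0,1,2], [0,1,3], [0,1,4], [0,2,3], [0,2,4], [0,3,4], [1,2,3], [1,2,4], [1,3,4], [2,3,4]
  3-simplices (5): [0,1,2,3], [0,1,2,4], [0,1,3,4], [0,2,3,4], [1,2,3,4]

giving chain groups C_0 ≅ Z^5, C_1 ≅ Z^10, C_2 ≅ Z^10, C_3 ≅ Z^5.

∂_1: C_1 → C_0 maps an edge to its endpoints' difference, ∂[p,q] = q − p. For instance
  ∂[0,2] = [2] − [0].
This gives a 5×10 integer matrix of rank 4; reducing to Smith normal form yields diagonal entries (1,1,1,1).

Boundary ∂_2: C_2 → C_1 sends each 2-simplex [p,q,r] to [q,r] − [p,r] + [p,q]. For instance
  ∂[0,1,2] = [1,2] − [0,2] + [0,1],
  ∂[1,3,4] = [3,4] − [1,4] + [1,3].
This gives a 10×10 integer matrix of rank 6; reducing to Smith normal form yields diagonal entries (1,1,1,1,1,1).

Boundary ∂_3: C_3 → C_2 sends each 3-simplex σ to the alternating sum Σ_i (−1)^i (σ with its i-th vertex removed). For instance
  ∂[0,1,2,4] = [1,2,4] − [0,2,4] + [0,1,4] − [0,1,2],
  ∂[0,2,3,4] = [2,3,4] − [0,3,4] + [0,2,4] − [0,2,3].
The 10×5 boundary matrix has rank 4 and Smith normal form diag(1,1,1,1).

Computing H_k = (kernel of ∂_k) / (image of ∂_{k+1}):

  H_2: rank ker ∂_2 − rank ∂_3 = (10 − 6) − 4 = 0, and the invariant factors of ∂_3 are all 1, so H_2 ≅ 0.

H_2 = 0.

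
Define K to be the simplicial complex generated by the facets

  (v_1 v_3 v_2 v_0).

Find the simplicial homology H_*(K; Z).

Order the vertices as v_0 < v_1 < v_2 < v_3. Listing each simplex with vertices in this order, K has dimension 3 with simplices:

  0-simplices (4): [v_0], [v_1], [v_2], [v_3]
  1-simplices (6): [v_0,v_1], [v_0,v_2], [v_0,v_3], [v_1,v_2], [v_1,v_3], [v_2,v_3]
  2-simplices (4): [v_0,v_1,v_2], [v_0,v_1,v_3], [v_0,v_2,v_3], [v_1,v_2,v_3]
  3-simplices (1): [v_0,v_1,v_2,v_3]

giving chain groups C_0 ≅ Z^4, C_1 ≅ Z^6, C_2 ≅ Z^4, C_3 ≅ Z^1.

Boundary ∂_1: C_1 → C_0 sends each edge [p,q] (with p < q) to q − p. For instance
  ∂[v_0,v_2] = [v_2] − [v_0].
As a 4×6 matrix over Z this has rank 3, with invariant factors (1,1,1).

The boundary map ∂_2: C_2 → C_1 sends each 2-simplex [p,q,r] to [q,r] − [p,r] + [p,q]. For instance
  ∂[v_1,v_2,v_3] = [v_2,v_3] − [v_1,v_3] + [v_1,v_2],
  ∂[v_0,v_1,v_3] = [v_1,v_3] − [v_0,v_3] + [v_0,v_1].
As a 6×4 matrix over Z this has rank 3, with invariant factors (1,1,1).

∂_3: C_3 → C_2 sends each 3-simplex σ to the alternating sum Σ_i (−1)^i (σ with its i-th vertex removed). For instance
  ∂[v_0,v_1,v_2,v_3] = [v_1,v_2,v_3] − [v_0,v_2,v_3] + [v_0,v_1,v_3] − [v_0,v_1,v_2].
As a 4×1 matrix over Z this has rank 1, with invariant factors (1).

Now H_k = ker ∂_k / im ∂_{k+1}, so:

  H_0: rank C_0 − rank ∂_1 = 4 − 3 = 1, and the invariant factors of ∂_1 are all 1, so H_0 ≅ Z.
  H_1: rank ker ∂_1 − rank ∂_2 = (6 − 3) − 3 = 0, and the invariant factors of ∂_2 are all 1, so H_1 ≅ 0.
  H_2: rank ker ∂_2 − rank ∂_3 = (4 − 3) − 1 = 0, and the invariant factors of ∂_3 are all 1, so H_2 ≅ 0.
  H_3: rank ker ∂_3 − rank ∂_4 = (1 − 1) − 0 = 0, and there is no ∂_4, so H_3 ≅ 0.

(K is a triangulation of the 3-simplex.)

H_0 ≅ Z,  H_1 = 0,  H_2 = 0,  H_3 = 0.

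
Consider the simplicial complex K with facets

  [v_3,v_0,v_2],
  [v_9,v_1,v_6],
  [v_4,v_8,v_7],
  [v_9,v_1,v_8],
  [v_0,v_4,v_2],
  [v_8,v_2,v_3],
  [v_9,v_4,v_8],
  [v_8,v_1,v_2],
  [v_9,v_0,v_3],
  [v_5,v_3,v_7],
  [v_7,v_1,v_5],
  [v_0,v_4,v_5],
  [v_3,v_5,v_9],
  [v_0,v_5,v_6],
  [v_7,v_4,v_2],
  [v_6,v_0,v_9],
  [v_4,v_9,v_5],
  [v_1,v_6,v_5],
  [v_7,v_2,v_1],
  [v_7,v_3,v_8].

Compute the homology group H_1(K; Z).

Take the total order v_0 < v_1 < v_2 < v_3 < v_4 < v_5 < v_6 < v_7 < v_8 < v_9 on the vertex set. Then K (dimension 2) consists of the simplices:

  0-simplices (10): [v_0], [v_1], [v_2], [v_3], [v_4], [v_5], [v_6], [v_7], [v_8], [v_9]
  1-simplices (30): (30 of them)
  2-simplices (20): (20 of them)

giving chain groups C_0 ≅ Z^10, C_1 ≅ Z^30, C_2 ≅ Z^20.

The boundary map ∂_1: C_1 → C_0 maps an edge to its endpoints' difference, ∂[p,q] = q − p. For instance
  ∂[v_0,v_9] = [v_9] − [v_0].
As a 10×30 matrix over Z this has rank 9, with invariant factors (1,1,1,1,1,1,1,1,1).

∂_2: C_2 → C_1 maps a triangle to the signed sum of its edges. For instance
  ∂[v_4,v_7,v_8] = [v_7,v_8] − [v_4,v_8] + [v_4,v_7],
  ∂[v_0,v_3,v_9] = [v_3,v_9] − [v_0,v_9] + [v_0,v_3].
The resulting 30×20 matrix has rank 20, and its Smith normal form has invariant factors (1,1,1,1,1,1,1,1,1,1,1,1,1,1,1,1,1,1,1,2).

Computing H_k = (kernel of ∂_k) / (image of ∂_{k+1}):

  H_1: rank ker ∂_1 − rank ∂_2 = (30 − 9) − 20 = 1, and ∂_2 has invariant factor 2 > 1, so H_1 = Z × Z/2.

H_1 = Z × Z/2.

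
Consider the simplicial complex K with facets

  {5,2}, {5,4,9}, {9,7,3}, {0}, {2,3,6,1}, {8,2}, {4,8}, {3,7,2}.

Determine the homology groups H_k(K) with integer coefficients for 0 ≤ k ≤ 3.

H_0 ≅ Z^2,  H_1 ≅ Z^2,  H_2 = 0,  H_3 = 0.

We work with the vertex ordering 0 < 1 < 2 < 3 < 4 < 5 < 6 < 7 < 8 < 9. The simplices of K, each written with vertices in increasing order, are:

  0-simplices (10): [0], [1], [2], [3], [4], [5], [6], [7], [8], [9]
  1-simplices (16): [1,2], [1,3], [1,6], [2,3], [2,5], [2,6], [2,7], [2,8], [3,6], [3,7], [3,9], [4,5], [4,8], [4,9], [5,9], [7,9]
  2-simplices (7): [1,2,3], [1,2,6], [1,3,6], [2,3,6], [2,3,7], [3,7,9], [4,5,9]
  3-simplices (1): [1,2,3,6]

Hence C_0 ≅ Z^10, C_1 ≅ Z^16, C_2 ≅ Z^7, C_3 ≅ Z^1.

∂_1: C_1 → C_0 sends each edge [p,q] (with p < q) to q − p. For instance
  ∂[4,9] = [9] − [4].
The 10×16 boundary matrix has rank 8 and Smith normal form diag(1,1,1,1,1,1,1,1).

The boundary map ∂_2: C_2 → C_1 maps a triangle to the signed sum of its edges. For instance
  ∂[4,5,9] = [5,9] − [4,9] + [4,5],
  ∂[2,3,6] = [3,6] − [2,6] + [2,3].
The resulting 16×7 matrix has rank 6, and its Smith normal form has invariant factors (1,1,1,1,1,1).

∂_3: C_3 → C_2 sends each 3-simplex σ to the alternating sum Σ_i (−1)^i (σ with its i-th vertex removed). For instance
  ∂[1,2,3,6] = [2,3,6] − [1,3,6] + [1,2,6] − [1,2,3].
The 7×1 boundary matrix has rank 1 and Smith normal form diag(1).

Now H_k = ker ∂_k / im ∂_{k+1}, so:

  H_0: rank C_0 − rank ∂_1 = 10 − 8 = 2, and the invariant factors of ∂_1 are all 1, so H_0 = Z^2.
  H_1: rank ker ∂_1 − rank ∂_2 = (16 − 8) − 6 = 2, and the invariant factors of ∂_2 are all 1, so H_1 = Z^2.
  H_2: rank ker ∂_2 − rank ∂_3 = (7 − 6) − 1 = 0, and the invariant factors of ∂_3 are all 1, so H_2 = 0.
  H_3: rank ker ∂_3 − rank ∂_4 = (1 − 1) − 0 = 0, and there is no ∂_4, so H_3 = 0.

As a check, the Euler characteristic is 10 − 16 + 7 − 1 = 0, which agrees with 2 − 2 + 0 − 0 = 0.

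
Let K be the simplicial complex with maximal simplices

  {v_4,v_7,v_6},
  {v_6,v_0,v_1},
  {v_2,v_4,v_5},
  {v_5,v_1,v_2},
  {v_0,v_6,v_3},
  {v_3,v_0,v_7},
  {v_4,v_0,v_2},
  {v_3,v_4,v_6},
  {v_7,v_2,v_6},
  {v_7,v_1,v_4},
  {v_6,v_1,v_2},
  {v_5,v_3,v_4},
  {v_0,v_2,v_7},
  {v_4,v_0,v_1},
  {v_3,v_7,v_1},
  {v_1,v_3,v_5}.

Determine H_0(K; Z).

H_0 ≅ Z.

Fix the vertex order v_0 < v_1 < v_2 < v_3 < v_4 < v_5 < v_6 < v_7 and write every simplex with vertices in increasing order. Then dim K = 2 and the simplices of K are:

  0-simplices (8): [v_0], [v_1], [v_2], [v_3], [v_4], [v_5], [v_6], [v_7]
  1-simplices (24): (24 of them)
  2-simplices (16): (16 of them)

so the chain groups are C_0 ≅ Z^8, C_1 ≅ Z^24, C_2 ≅ Z^16.

Boundary ∂_1: C_1 → C_0 is given by ∂[p,q] = [q] − [p].
This gives a 8×24 integer matrix of rank 7; reducing to Smith normal form yields diagonal entries (1,1,1,1,1,1,1).

Boundary ∂_2: C_2 → C_1 sends each 2-simplex [p,q,r] to [q,r] − [p,r] + [p,q]. For instance
  ∂[v_0,v_3,v_7] = [v_3,v_7] − [v_0,v_7] + [v_0,v_3],
  ∂[v_0,v_2,v_7] = [v_2,v_7] − [v_0,v_7] + [v_0,v_2].
As a 24×16 matrix over Z this has rank 15, with invariant factors (1,1,1,1,1,1,1,1,1,1,1,1,1,1,1).

From H_k ≅ ker(∂_k) / im(∂_{k+1}) we obtain:

  H_0: rank C_0 − rank ∂_1 = 8 − 7 = 1, and the invariant factors of ∂_1 are all 1, so H_0 ≅ Z.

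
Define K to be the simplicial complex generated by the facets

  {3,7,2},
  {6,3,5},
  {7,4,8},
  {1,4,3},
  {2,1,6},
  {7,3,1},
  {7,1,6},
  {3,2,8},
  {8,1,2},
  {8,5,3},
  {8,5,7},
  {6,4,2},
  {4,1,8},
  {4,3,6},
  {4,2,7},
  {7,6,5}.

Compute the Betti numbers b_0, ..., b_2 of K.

b_0 = 1, b_1 = 2, b_2 = 1.

Order the vertices as 1 < 2 < 3 < 4 < 5 < 6 < 7 < 8. Listing each simplex with vertices in this order, K has dimension 2 with simplices:

  0-simplices (8): [1], [2], [3], [4], [5], [6], [7], [8]
  1-simplices (24): (24 of them)
  2-simplices (16): [1,2,6], [1,2,8], [1,3,4], [1,3,7], [1,4,8], [1,6,7], [2,3,7], [2,3,8], [2,4,6], [2,4,7], [3,4,6], [3,5,6], [3,5,8], [4,7,8], [5,6,7], [5,7,8]

giving chain groups C_0 ≅ Z^8, C_1 ≅ Z^24, C_2 ≅ Z^16.

∂_1: C_1 → C_0 sends each edge [p,q] (with p < q) to q − p. For instance
  ∂[2,7] = [7] − [2].
The resulting 8×24 matrix has rank 7, and its Smith normal form has invariant factors (1,1,1,1,1,1,1).

Boundary ∂_2: C_2 → C_1 maps a triangle to the signed sum of its edges. For instance
  ∂[2,3,7] = [3,7] − [2,7] + [2,3],
  ∂[1,2,6] = [2,6] − [1,6] + [1,2].
The resulting 24×16 matrix has rank 15, and its Smith normal form has invariant factors (1,1,1,1,1,1,1,1,1,1,1,1,1,1,1).

From H_k ≅ ker(∂_k) / im(∂_{k+1}) we obtain:

  H_0: rank C_0 − rank ∂_1 = 8 − 7 = 1, and the invariant factors of ∂_1 are all 1, so H_0 ≅ Z.
  H_1: rank ker ∂_1 − rank ∂_2 = (24 − 7) − 15 = 2, and the invariant factors of ∂_2 are all 1, so H_1 ≅ Z^2.
  H_2: rank ker ∂_2 − rank ∂_3 = (16 − 15) − 0 = 1, and there is no ∂_3, so H_2 ≅ Z.

As a check, the Euler characteristic is 8 − 24 + 16 = 0, which agrees with 1 − 2 + 1 = 0.

Hence the Betti numbers are b_0 = 1, b_1 = 2, b_2 = 1.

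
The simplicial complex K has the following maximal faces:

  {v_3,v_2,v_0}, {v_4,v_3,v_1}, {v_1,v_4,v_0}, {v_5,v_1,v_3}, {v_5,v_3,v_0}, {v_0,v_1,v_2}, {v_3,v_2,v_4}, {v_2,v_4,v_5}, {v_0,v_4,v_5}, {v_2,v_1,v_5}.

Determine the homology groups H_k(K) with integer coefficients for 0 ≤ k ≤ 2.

Take the total order v_0 < v_1 < v_2 < v_3 < v_4 < v_5 on the vertex set. Then K (dimension 2) consists of the simplices:

  0-simplices (6): [v_0], [v_1], [v_2], [v_3], [v_4], [v_5]
  1-simplices (15): (15 of them)
  2-simplices (10): [v_0,v_1,v_2], [v_0,v_1,v_4], [v_0,v_2,v_3], [v_0,v_3,v_5], [v_0,v_4,v_5], [v_1,v_2,v_5], [v_1,v_3,v_4], [v_1,v_3,v_5], [v_2,v_3,v_4], [v_2,v_4,v_5]

so the chain groups are C_0 ≅ Z^6, C_1 ≅ Z^15, C_2 ≅ Z^10.

∂_1: C_1 → C_0 is given by ∂[p,q] = [q] − [p].
The 6×15 boundary matrix has rank 5 and Smith normal form diag(1,1,1,1,1).

The boundary map ∂_2: C_2 → C_1 sends each 2-simplex [p,q,r] to [q,r] − [p,r] + [p,q]. For instance
  ∂[v_2,v_4,v_5] = [v_4,v_5] − [v_2,v_5] + [v_2,v_4],
  ∂[v_0,v_3,v_5] = [v_3,v_5] − [v_0,v_5] + [v_0,v_3].
The resulting 15×10 matrix has rank 10, and its Smith normal form has invariant factors (1,1,1,1,1,1,1,1,1,2).

Computing H_k = (kernel of ∂_k) / (image of ∂_{k+1}):

  H_0: rank C_0 − rank ∂_1 = 6 − 5 = 1, and the invariant factors of ∂_1 are all 1, so H_0 ≅ Z.
  H_1: rank ker ∂_1 − rank ∂_2 = (15 − 5) − 10 = 0, and ∂_2 has invariant factor 2 > 1, so H_1 ≅ Z_2.
  H_2: rank ker ∂_2 − rank ∂_3 = (10 − 10) − 0 = 0, and there is no ∂_3, so H_2 ≅ 0.

As a check, the Euler characteristic is 6 − 15 + 10 = 1, which agrees with 1 − 0 + 0 = 1.
(K is a triangulation of the real projective plane RP^2.)

H_0 = Z,  H_1 = Z_2,  H_2 = 0.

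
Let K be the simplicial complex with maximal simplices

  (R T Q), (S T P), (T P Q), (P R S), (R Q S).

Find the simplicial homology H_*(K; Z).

H_0 = Z,  H_1 = Z,  H_2 = 0.

Order the vertices as P < Q < R < S < T. Listing each simplex with vertices in this order, K has dimension 2 with simplices:

  0-simplices (5): P, Q, R, S, T
  1-simplices (10): PQ, PR, PS, PT, QR, QS, QT, RS, RT, ST
  2-simplices (5): PQT, PRS, PST, QRS, QRT

Hence C_0 ≅ Z^5, C_1 ≅ Z^10, C_2 ≅ Z^5.

The boundary map ∂_1: C_1 → C_0 sends each edge [p,q] (with p < q) to q − p.
This gives a 5×10 integer matrix of rank 4; reducing to Smith normal form yields diagonal entries (1,1,1,1).

The boundary map ∂_2: C_2 → C_1 sends each 2-simplex [p,q,r] to [q,r] − [p,r] + [p,q]. For instance
  ∂PQT = QT − PT + PQ,
  ∂QRT = RT − QT + QR.
The resulting 10×5 matrix has rank 5, and its Smith normal form has invariant factors (1,1,1,1,1).

From H_k ≅ ker(∂_k) / im(∂_{k+1}) we obtain:

  H_0: rank C_0 − rank ∂_1 = 5 − 4 = 1, and the invariant factors of ∂_1 are all 1, so H_0 = Z.
  H_1: rank ker ∂_1 − rank ∂_2 = (10 − 4) − 5 = 1, and the invariant factors of ∂_2 are all 1, so H_1 = Z.
  H_2: rank ker ∂_2 − rank ∂_3 = (5 − 5) − 0 = 0, and there is no ∂_3, so H_2 = 0.

(K is a triangulation of the Möbius band.)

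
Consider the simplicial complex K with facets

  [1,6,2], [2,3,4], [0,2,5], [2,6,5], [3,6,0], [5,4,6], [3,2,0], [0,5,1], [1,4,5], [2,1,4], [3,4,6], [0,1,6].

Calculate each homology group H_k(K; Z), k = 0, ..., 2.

H_0 = Z,  H_1 = Z/2,  H_2 = 0.

Take the total order 0 < 1 < 2 < 3 < 4 < 5 < 6 on the vertex set. Then K (dimension 2) consists of the simplices:

  0-simplices (7): [0], [1], [2], [3], [4], [5], [6]
  1-simplices (18): [0,1], [0,2], [0,3], [0,5], [0,6], [1,2], [1,4], [1,5], [1,6], [2,3], [2,4], [2,5], [2,6], [3,4], [3,6], [4,5], [4,6], [5,6]
  2-simplices (12): [0,1,5], [0,1,6], [0,2,3], [0,2,5], [0,3,6], [1,2,4], [1,2,6], [1,4,5], [2,3,4], [2,5,6], [3,4,6], [4,5,6]

Hence C_0 ≅ Z^7, C_1 ≅ Z^18, C_2 ≅ Z^12.

The boundary map ∂_1: C_1 → C_0 sends each edge [p,q] (with p < q) to q − p.
As a 7×18 matrix over Z this has rank 6, with invariant factors (1,1,1,1,1,1).

The boundary map ∂_2: C_2 → C_1 maps a triangle to the signed sum of its edges. For instance
  ∂[1,4,5] = [4,5] − [1,5] + [1,4],
  ∂[0,1,5] = [1,5] − [0,5] + [0,1].
The resulting 18×12 matrix has rank 12, and its Smith normal form has invariant factors (1,1,1,1,1,1,1,1,1,1,1,2).

Now H_k = ker ∂_k / im ∂_{k+1}, so:

  H_0: rank C_0 − rank ∂_1 = 7 − 6 = 1, and the invariant factors of ∂_1 are all 1, so H_0 ≅ Z.
  H_1: rank ker ∂_1 − rank ∂_2 = (18 − 6) − 12 = 0, and ∂_2 has invariant factor 2 > 1, so H_1 ≅ Z/2.
  H_2: rank ker ∂_2 − rank ∂_3 = (12 − 12) − 0 = 0, and there is no ∂_3, so H_2 ≅ 0.

(K is a triangulation of the real projective plane RP^2.)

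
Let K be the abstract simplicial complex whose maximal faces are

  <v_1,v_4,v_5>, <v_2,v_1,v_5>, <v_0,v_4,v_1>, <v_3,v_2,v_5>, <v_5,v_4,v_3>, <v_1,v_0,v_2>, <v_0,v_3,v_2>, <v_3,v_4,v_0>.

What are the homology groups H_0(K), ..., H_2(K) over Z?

H_0 = Z,  H_1 = 0,  H_2 = Z.

Fix the vertex order v_0 < v_1 < v_2 < v_3 < v_4 < v_5 and write every simplex with vertices in increasing order. Then dim K = 2 and the simplices of K are:

  0-simplices (6): [v_0], [v_1], [v_2], [v_3], [v_4], [v_5]
  1-simplices (12): [v_0,v_1], [v_0,v_2], [v_0,v_3], [v_0,v_4], [v_1,v_2], [v_1,v_4], [v_1,v_5], [v_2,v_3], [v_2,v_5], [v_3,v_4], [v_3,v_5], [v_4,v_5]
  2-simplices (8): [v_0,v_1,v_2], [v_0,v_1,v_4], [v_0,v_2,v_3], [v_0,v_3,v_4], [v_1,v_2,v_5], [v_1,v_4,v_5], [v_2,v_3,v_5], [v_3,v_4,v_5]

giving chain groups C_0 ≅ Z^6, C_1 ≅ Z^12, C_2 ≅ Z^8.

The boundary map ∂_1: C_1 → C_0 is given by ∂[p,q] = [q] − [p]. For instance
  ∂[v_3,v_4] = [v_4] − [v_3].
As a 6×12 matrix over Z this has rank 5, with invariant factors (1,1,1,1,1).

∂_2: C_2 → C_1 sends each 2-simplex [p,q,r] to [q,r] − [p,r] + [p,q]. For instance
  ∂[v_1,v_2,v_5] = [v_2,v_5] − [v_1,v_5] + [v_1,v_2],
  ∂[v_3,v_4,v_5] = [v_4,v_5] − [v_3,v_5] + [v_3,v_4].
This gives a 12×8 integer matrix of rank 7; reducing to Smith normal form yields diagonal entries (1,1,1,1,1,1,1).

From H_k ≅ ker(∂_k) / im(∂_{k+1}) we obtain:

  H_0: rank C_0 − rank ∂_1 = 6 − 5 = 1, and the invariant factors of ∂_1 are all 1, so H_0 ≅ Z.
  H_1: rank ker ∂_1 − rank ∂_2 = (12 − 5) − 7 = 0, and the invariant factors of ∂_2 are all 1, so H_1 ≅ 0.
  H_2: rank ker ∂_2 − rank ∂_3 = (8 − 7) − 0 = 1, and there is no ∂_3, so H_2 ≅ Z.

As a check, the Euler characteristic is 6 − 12 + 8 = 2, which agrees with 1 − 0 + 1 = 2.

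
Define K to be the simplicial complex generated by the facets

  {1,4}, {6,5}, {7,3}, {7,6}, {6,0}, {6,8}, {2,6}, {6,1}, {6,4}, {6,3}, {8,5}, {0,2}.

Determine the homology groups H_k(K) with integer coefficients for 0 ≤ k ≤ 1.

Fix the vertex order 0 < 1 < 2 < 3 < 4 < 5 < 6 < 7 < 8 and write every simplex with vertices in increasing order. Then dim K = 1 and the simplices of K are:

  0-simplices (9): [0], [1], [2], [3], [4], [5], [6], [7], [8]
  1-simplices (12): [0,2], [0,6], [1,4], [1,6], [2,6], [3,6], [3,7], [4,6], [5,6], [5,8], [6,7], [6,8]

giving chain groups C_0 ≅ Z^9, C_1 ≅ Z^12.

Boundary ∂_1: C_1 → C_0 is given by ∂[p,q] = [q] − [p].
The 9×12 boundary matrix has rank 8 and Smith normal form diag(1,1,1,1,1,1,1,1).

From H_k ≅ ker(∂_k) / im(∂_{k+1}) we obtain:

  H_0: rank C_0 − rank ∂_1 = 9 − 8 = 1, and the invariant factors of ∂_1 are all 1, so H_0 = Z.
  H_1: rank ker ∂_1 − rank ∂_2 = (12 − 8) − 0 = 4, and there is no ∂_2, so H_1 = Z^4.

As a check, the Euler characteristic is 9 − 12 = -3, which agrees with 1 − 4 = -3.

H_0 = Z,  H_1 = Z^4.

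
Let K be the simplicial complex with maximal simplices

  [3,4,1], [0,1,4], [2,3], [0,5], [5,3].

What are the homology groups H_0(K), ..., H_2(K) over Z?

H_0 = Z,  H_1 = Z,  H_2 = 0.

Fix the vertex order 0 < 1 < 2 < 3 < 4 < 5 and write every simplex with vertices in increasing order. Then dim K = 2 and the simplices of K are:

  0-simplices (6): [0], [1], [2], [3], [4], [5]
  1-simplices (8): [0,1], [0,4], [0,5], [1,3], [1,4], [2,3], [3,4], [3,5]
  2-simplices (2): [0,1,4], [1,3,4]

so the chain groups are C_0 ≅ Z^6, C_1 ≅ Z^8, C_2 ≅ Z^2.

Boundary ∂_1: C_1 → C_0 sends each edge [p,q] (with p < q) to q − p. For instance
  ∂[0,1] = [1] − [0].
The 6×8 boundary matrix has rank 5 and Smith normal form diag(1,1,1,1,1).

Boundary ∂_2: C_2 → C_1 maps a triangle to the signed sum of its edges. For instance
  ∂[0,1,4] = [1,4] − [0,4] + [0,1],
  ∂[1,3,4] = [3,4] − [1,4] + [1,3].
This gives a 8×2 integer matrix of rank 2; reducing to Smith normal form yields diagonal entries (1,1).

Reading off H_k = ker ∂_k / im ∂_{k+1}:

  H_0: rank C_0 − rank ∂_1 = 6 − 5 = 1, and the invariant factors of ∂_1 are all 1, so H_0 ≅ Z.
  H_1: rank ker ∂_1 − rank ∂_2 = (8 − 5) − 2 = 1, and the invariant factors of ∂_2 are all 1, so H_1 ≅ Z.
  H_2: rank ker ∂_2 − rank ∂_3 = (2 − 2) − 0 = 0, and there is no ∂_3, so H_2 ≅ 0.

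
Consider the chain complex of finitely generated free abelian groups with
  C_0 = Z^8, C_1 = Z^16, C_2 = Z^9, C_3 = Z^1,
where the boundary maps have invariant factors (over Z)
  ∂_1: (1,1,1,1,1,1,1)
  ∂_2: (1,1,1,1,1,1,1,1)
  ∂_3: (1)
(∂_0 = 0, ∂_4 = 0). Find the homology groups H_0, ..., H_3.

H_0 ≅ Z,  H_1 ≅ Z,  H_2 = 0,  H_3 = 0.

H_0: b_0 = 8 − 0 − 7 = 1; torsion from ∂_1 factors > 1: none. So H_0 ≅ Z.
H_1: b_1 = 16 − 7 − 8 = 1; torsion from ∂_2 factors > 1: none. So H_1 ≅ Z.
H_2: b_2 = 9 − 8 − 1 = 0; torsion from ∂_3 factors > 1: none. So H_2 ≅ 0.
H_3: b_3 = 1 − 1 − 0 = 0; torsion from ∂_4 factors > 1: none. So H_3 ≅ 0.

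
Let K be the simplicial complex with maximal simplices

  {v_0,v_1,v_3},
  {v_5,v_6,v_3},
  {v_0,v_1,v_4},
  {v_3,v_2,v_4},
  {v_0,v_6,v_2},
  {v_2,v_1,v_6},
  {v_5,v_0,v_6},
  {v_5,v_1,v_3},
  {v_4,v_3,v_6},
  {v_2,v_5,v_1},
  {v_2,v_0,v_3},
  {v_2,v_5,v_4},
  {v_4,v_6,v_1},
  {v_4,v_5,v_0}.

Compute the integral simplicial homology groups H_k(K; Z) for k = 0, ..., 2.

Take the total order v_0 < v_1 < v_2 < v_3 < v_4 < v_5 < v_6 on the vertex set. Then K (dimension 2) consists of the simplices:

  0-simplices (7): [v_0], [v_1], [v_2], [v_3], [v_4], [v_5], [v_6]
  1-simplices (21): (21 of them)
  2-simplices (14): (14 of them)

so the chain groups are C_0 ≅ Z^7, C_1 ≅ Z^21, C_2 ≅ Z^14.

The boundary map ∂_1: C_1 → C_0 maps an edge to its endpoints' difference, ∂[p,q] = q − p. For instance
  ∂[v_2,v_4] = [v_4] − [v_2].
As a 7×21 matrix over Z this has rank 6, with invariant factors (1,1,1,1,1,1).

∂_2: C_2 → C_1 sends each 2-simplex [p,q,r] to [q,r] − [p,r] + [p,q]. For instance
  ∂[v_2,v_4,v_5] = [v_4,v_5] − [v_2,v_5] + [v_2,v_4],
  ∂[v_3,v_5,v_6] = [v_5,v_6] − [v_3,v_6] + [v_3,v_5].
This gives a 21×14 integer matrix of rank 13; reducing to Smith normal form yields diagonal entries (1,1,1,1,1,1,1,1,1,1,1,1,1).

Now H_k = ker ∂_k / im ∂_{k+1}, so:

  H_0: rank C_0 − rank ∂_1 = 7 − 6 = 1, and the invariant factors of ∂_1 are all 1, so H_0 = Z.
  H_1: rank ker ∂_1 − rank ∂_2 = (21 − 6) − 13 = 2, and the invariant factors of ∂_2 are all 1, so H_1 = Z^2.
  H_2: rank ker ∂_2 − rank ∂_3 = (14 − 13) − 0 = 1, and there is no ∂_3, so H_2 = Z.

(K is a triangulation of the torus T^2.)

H_0 ≅ Z,  H_1 ≅ Z^2,  H_2 ≅ Z.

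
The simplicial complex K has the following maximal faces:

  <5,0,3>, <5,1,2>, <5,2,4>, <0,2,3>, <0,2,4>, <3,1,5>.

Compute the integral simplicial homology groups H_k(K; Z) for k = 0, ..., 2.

We work with the vertex ordering 0 < 1 < 2 < 3 < 4 < 5. The simplices of K, each written with vertices in increasing order, are:

  0-simplices (6): [0], [1], [2], [3], [4], [5]
  1-simplices (12): [0,2], [0,3], [0,4], [0,5], [1,2], [1,3], [1,5], [2,3], [2,4], [2,5], [3,5], [4,5]
  2-simplices (6): [0,2,3], [0,2,4], [0,3,5], [1,2,5], [1,3,5], [2,4,5]

giving chain groups C_0 ≅ Z^6, C_1 ≅ Z^12, C_2 ≅ Z^6.

The boundary map ∂_1: C_1 → C_0 is given by ∂[p,q] = [q] − [p]. For instance
  ∂[2,3] = [3] − [2].
The 6×12 boundary matrix has rank 5 and Smith normal form diag(1,1,1,1,1).

Boundary ∂_2: C_2 → C_1 maps a triangle to the signed sum of its edges. For instance
  ∂[0,2,4] = [2,4] − [0,4] + [0,2],
  ∂[0,3,5] = [3,5] − [0,5] + [0,3].
This gives a 12×6 integer matrix of rank 6; reducing to Smith normal form yields diagonal entries (1,1,1,1,1,1).

From H_k ≅ ker(∂_k) / im(∂_{k+1}) we obtain:

  H_0: rank C_0 − rank ∂_1 = 6 − 5 = 1, and the invariant factors of ∂_1 are all 1, so H_0 ≅ Z.
  H_1: rank ker ∂_1 − rank ∂_2 = (12 − 5) − 6 = 1, and the invariant factors of ∂_2 are all 1, so H_1 ≅ Z.
  H_2: rank ker ∂_2 − rank ∂_3 = (6 − 6) − 0 = 0, and there is no ∂_3, so H_2 ≅ 0.

H_0 ≅ Z,  H_1 ≅ Z,  H_2 = 0.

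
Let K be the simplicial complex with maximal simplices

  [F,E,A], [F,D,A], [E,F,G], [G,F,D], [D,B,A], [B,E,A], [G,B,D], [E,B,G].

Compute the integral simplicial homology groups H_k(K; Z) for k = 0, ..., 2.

H_0 ≅ Z,  H_1 = 0,  H_2 ≅ Z.

Take the total order A < B < D < E < F < G on the vertex set. Then K (dimension 2) consists of the simplices:

  0-simplices (6): A, B, D, E, F, G
  1-simplices (12): AB, AD, AE, AF, BD, BE, BG, DF, DG, EF, EG, FG
  2-simplices (8): ABD, ABE, ADF, AEF, BDG, BEG, DFG, EFG

giving chain groups C_0 ≅ Z^6, C_1 ≅ Z^12, C_2 ≅ Z^8.

Boundary ∂_1: C_1 → C_0 sends each edge [p,q] (with p < q) to q − p.
As a 6×12 matrix over Z this has rank 5, with invariant factors (1,1,1,1,1).

Boundary ∂_2: C_2 → C_1 sends each 2-simplex [p,q,r] to [q,r] − [p,r] + [p,q]. For instance
  ∂ADF = DF − AF + AD,
  ∂DFG = FG − DG + DF.
The resulting 12×8 matrix has rank 7, and its Smith normal form has invariant factors (1,1,1,1,1,1,1).

Now H_k = ker ∂_k / im ∂_{k+1}, so:

  H_0: rank C_0 − rank ∂_1 = 6 − 5 = 1, and the invariant factors of ∂_1 are all 1, so H_0 ≅ Z.
  H_1: rank ker ∂_1 − rank ∂_2 = (12 − 5) − 7 = 0, and the invariant factors of ∂_2 are all 1, so H_1 ≅ 0.
  H_2: rank ker ∂_2 − rank ∂_3 = (8 − 7) − 0 = 1, and there is no ∂_3, so H_2 ≅ Z.

As a check, the Euler characteristic is 6 − 12 + 8 = 2, which agrees with 1 − 0 + 1 = 2.
(K is a triangulation of the 2-sphere S^2.)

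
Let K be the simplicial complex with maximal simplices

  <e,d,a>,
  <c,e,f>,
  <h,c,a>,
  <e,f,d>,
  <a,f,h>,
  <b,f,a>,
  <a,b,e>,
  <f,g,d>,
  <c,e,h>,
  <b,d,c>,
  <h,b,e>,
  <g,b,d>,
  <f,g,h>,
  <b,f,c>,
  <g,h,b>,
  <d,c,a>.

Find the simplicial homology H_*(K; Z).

H_0 ≅ Z,  H_1 ≅ Z^2,  H_2 ≅ Z.

Order the vertices as a < b < c < d < e < f < g < h. Listing each simplex with vertices in this order, K has dimension 2 with simplices:

  0-simplices (8): a, b, c, d, e, f, g, h
  1-simplices (24): ab, ac, ad, ae, af, ah, bc, bd, be, bf, bg, bh, cd, ce, cf, ch, de, df, dg, ef, eh, fg, fh, gh
  2-simplices (16): abe, abf, acd, ach, ade, afh, bcd, bcf, bdg, beh, bgh, cef, ceh, def, dfg, fgh

so the chain groups are C_0 ≅ Z^8, C_1 ≅ Z^24, C_2 ≅ Z^16.

The boundary map ∂_1: C_1 → C_0 maps an edge to its endpoints' difference, ∂[p,q] = q − p.
The resulting 8×24 matrix has rank 7, and its Smith normal form has invariant factors (1,1,1,1,1,1,1).

Boundary ∂_2: C_2 → C_1 sends each 2-simplex [p,q,r] to [q,r] − [p,r] + [p,q]. For instance
  ∂ade = de − ae + ad,
  ∂afh = fh − ah + af.
The 24×16 boundary matrix has rank 15 and Smith normal form diag(1,1,1,1,1,1,1,1,1,1,1,1,1,1,1).

From H_k ≅ ker(∂_k) / im(∂_{k+1}) we obtain:

  H_0: rank C_0 − rank ∂_1 = 8 − 7 = 1, and the invariant factors of ∂_1 are all 1, so H_0 = Z.
  H_1: rank ker ∂_1 − rank ∂_2 = (24 − 7) − 15 = 2, and the invariant factors of ∂_2 are all 1, so H_1 = Z^2.
  H_2: rank ker ∂_2 − rank ∂_3 = (16 − 15) − 0 = 1, and there is no ∂_3, so H_2 = Z.

(K is a triangulation of the torus T^2.)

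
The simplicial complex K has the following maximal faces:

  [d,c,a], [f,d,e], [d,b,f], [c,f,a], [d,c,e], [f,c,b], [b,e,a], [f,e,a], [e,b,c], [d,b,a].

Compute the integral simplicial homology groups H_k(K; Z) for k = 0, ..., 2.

K has 6 vertices, 15 edges, 10 triangles.
rank ∂_0 = 0, rank ∂_1 = 5 ⇒ b_0 = 6 − 0 − 5 = 1; all invariant factors of ∂_1 are 1 so no torsion. So H_0 ≅ Z.
rank ∂_1 = 5, rank ∂_2 = 10 ⇒ b_1 = 15 − 5 − 10 = 0; ∂_2 has invariant factor(s) [2] giving torsion. So H_1 ≅ Z/2.
rank ∂_2 = 10, rank ∂_3 = 0 ⇒ b_2 = 10 − 10 − 0 = 0. So H_2 ≅ 0.

H_0 = Z,  H_1 = Z/2,  H_2 = 0.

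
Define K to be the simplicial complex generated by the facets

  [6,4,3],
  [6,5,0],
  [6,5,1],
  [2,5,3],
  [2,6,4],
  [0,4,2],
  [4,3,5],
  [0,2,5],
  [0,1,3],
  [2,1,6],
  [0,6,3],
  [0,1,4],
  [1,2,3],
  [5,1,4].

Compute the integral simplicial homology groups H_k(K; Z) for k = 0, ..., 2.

Order the vertices as 0 < 1 < 2 < 3 < 4 < 5 < 6. Listing each simplex with vertices in this order, K has dimension 2 with simplices:

  0-simplices (7): [0], [1], [2], [3], [4], [5], [6]
  1-simplices (21): [0,1], [0,2], [0,3], [0,4], [0,5], [0,6], [1,2], [1,3], [1,4], [1,5], [1,6], [2,3], [2,4], [2,5], [2,6], [3,4], [3,5], [3,6], [4,5], [4,6], [5,6]
  2-simplices (14): [0,1,3], [0,1,4], [0,2,4], [0,2,5], [0,3,6], [0,5,6], [1,2,3], [1,2,6], [1,4,5], [1,5,6], [2,3,5], [2,4,6], [3,4,5], [3,4,6]

giving chain groups C_0 ≅ Z^7, C_1 ≅ Z^21, C_2 ≅ Z^14.

∂_1: C_1 → C_0 sends each edge [p,q] (with p < q) to q − p.
As a 7×21 matrix over Z this has rank 6, with invariant factors (1,1,1,1,1,1).

Boundary ∂_2: C_2 → C_1 sends each 2-simplex [p,q,r] to [q,r] − [p,r] + [p,q]. For instance
  ∂[2,3,5] = [3,5] − [2,5] + [2,3],
  ∂[1,4,5] = [4,5] − [1,5] + [1,4].
The 21×14 boundary matrix has rank 13 and Smith normal form diag(1,1,1,1,1,1,1,1,1,1,1,1,1).

From H_k ≅ ker(∂_k) / im(∂_{k+1}) we obtain:

  H_0: rank C_0 − rank ∂_1 = 7 − 6 = 1, and the invariant factors of ∂_1 are all 1, so H_0 = Z.
  H_1: rank ker ∂_1 − rank ∂_2 = (21 − 6) − 13 = 2, and the invariant factors of ∂_2 are all 1, so H_1 = Z^2.
  H_2: rank ker ∂_2 − rank ∂_3 = (14 − 13) − 0 = 1, and there is no ∂_3, so H_2 = Z.

H_0 = Z,  H_1 = Z^2,  H_2 = Z.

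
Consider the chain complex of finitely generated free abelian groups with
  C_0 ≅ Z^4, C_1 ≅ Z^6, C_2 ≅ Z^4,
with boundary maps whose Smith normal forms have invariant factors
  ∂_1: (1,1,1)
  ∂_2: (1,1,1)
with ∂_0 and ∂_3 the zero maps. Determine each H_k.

H_0 = Z,  H_1 = 0,  H_2 = Z.

H_0: b_0 = 4 − 0 − 3 = 1; torsion from ∂_1 factors > 1: none. So H_0 = Z.
H_1: b_1 = 6 − 3 − 3 = 0; torsion from ∂_2 factors > 1: none. So H_1 = 0.
H_2: b_2 = 4 − 3 − 0 = 1; torsion from ∂_3 factors > 1: none. So H_2 = Z.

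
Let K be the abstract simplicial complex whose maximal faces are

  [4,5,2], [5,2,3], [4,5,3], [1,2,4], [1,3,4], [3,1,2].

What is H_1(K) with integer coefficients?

Take the total order 1 < 2 < 3 < 4 < 5 on the vertex set. Then K (dimension 2) consists of the simplices:

  0-simplices (5): [1], [2], [3], [4], [5]
  1-simplices (9): [1,2], [1,3], [1,4], [2,3], [2,4], [2,5], [3,4], [3,5], [4,5]
  2-simplices (6): [1,2,3], [1,2,4], [1,3,4], [2,3,5], [2,4,5], [3,4,5]

so the chain groups are C_0 ≅ Z^5, C_1 ≅ Z^9, C_2 ≅ Z^6.

Boundary ∂_1: C_1 → C_0 sends each edge [p,q] (with p < q) to q − p. For instance
  ∂[2,4] = [4] − [2].
As a 5×9 matrix over Z this has rank 4, with invariant factors (1,1,1,1).

∂_2: C_2 → C_1 maps a triangle to the signed sum of its edges. For instance
  ∂[1,2,4] = [2,4] − [1,4] + [1,2],
  ∂[1,2,3] = [2,3] − [1,3] + [1,2].
As a 9×6 matrix over Z this has rank 5, with invariant factors (1,1,1,1,1).

Reading off H_k = ker ∂_k / im ∂_{k+1}:

  H_1: rank ker ∂_1 − rank ∂_2 = (9 − 4) − 5 = 0, and the invariant factors of ∂_2 are all 1, so H_1 = 0.

H_1 = 0.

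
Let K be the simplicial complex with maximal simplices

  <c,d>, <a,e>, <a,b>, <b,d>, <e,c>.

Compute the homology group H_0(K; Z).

Order the vertices as a < b < c < d < e. Listing each simplex with vertices in this order, K has dimension 1 with simplices:

  0-simplices (5): a, b, c, d, e
  1-simplices (5): ab, ae, bd, cd, ce

so the chain groups are C_0 ≅ Z^5, C_1 ≅ Z^5.

∂_1: C_1 → C_0 is given by ∂[p,q] = [q] − [p].
As a 5×5 matrix over Z this has rank 4, with invariant factors (1,1,1,1).

Now H_k = ker ∂_k / im ∂_{k+1}, so:

  H_0: rank C_0 − rank ∂_1 = 5 − 4 = 1, and the invariant factors of ∂_1 are all 1, so H_0 ≅ Z.

H_0 ≅ Z.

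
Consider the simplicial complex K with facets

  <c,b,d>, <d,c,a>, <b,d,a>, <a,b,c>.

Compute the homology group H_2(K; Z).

K has 4 vertices, 6 edges, 4 triangles.
rank ∂_2 = 3, rank ∂_3 = 0 ⇒ b_2 = 4 − 3 − 0 = 1. So H_2 ≅ Z.

H_2 ≅ Z.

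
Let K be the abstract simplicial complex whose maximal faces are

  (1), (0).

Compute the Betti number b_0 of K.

b_0 = 2.

We work with the vertex ordering 0 < 1. The simplices of K, each written with vertices in increasing order, are:

  0-simplices (2): [0], [1]

Hence C_0 ≅ Z^2.

Reading off H_k = ker ∂_k / im ∂_{k+1}:

  H_0: rank C_0 − rank ∂_1 = 2 − 0 = 2, and there is no ∂_1, so H_0 ≅ Z^2.

Hence the Betti numbers are b_0 = 2.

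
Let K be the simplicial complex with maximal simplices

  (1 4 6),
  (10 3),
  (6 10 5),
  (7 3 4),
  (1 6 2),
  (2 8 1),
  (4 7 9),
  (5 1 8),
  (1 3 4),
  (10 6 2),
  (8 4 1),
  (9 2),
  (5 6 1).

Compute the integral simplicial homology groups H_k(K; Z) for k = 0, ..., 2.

Take the total order 1 < 2 < 3 < 4 < 5 < 6 < 7 < 8 < 9 < 10 on the vertex set. Then K (dimension 2) consists of the simplices:

  0-simplices (10): [1], [2], [3], [4], [5], [6], [7], [8], [9], [10]
  1-simplices (22): [1,2], [1,3], [1,4], [1,5], [1,6], [1,8], [2,6], [2,8], [2,9], [2,10], [3,4], [3,7], [3,10], [4,6], [4,7], [4,8], [4,9], [5,6], [5,8], [5,10], [6,10], [7,9]
  2-simplices (11): [1,2,6], [1,2,8], [1,3,4], [1,4,6], [1,4,8], [1,5,6], [1,5,8], [2,6,10], [3,4,7], [4,7,9], [5,6,10]

Hence C_0 ≅ Z^10, C_1 ≅ Z^22, C_2 ≅ Z^11.

∂_1: C_1 → C_0 maps an edge to its endpoints' difference, ∂[p,q] = q − p.
This gives a 10×22 integer matrix of rank 9; reducing to Smith normal form yields diagonal entries (1,1,1,1,1,1,1,1,1).

Boundary ∂_2: C_2 → C_1 acts by ∂[p,q,r] = [q,r] − [p,r] + [p,q]. For instance
  ∂[1,3,4] = [3,4] − [1,4] + [1,3],
  ∂[4,7,9] = [7,9] − [4,9] + [4,7].
This gives a 22×11 integer matrix of rank 11; reducing to Smith normal form yields diagonal entries (1,1,1,1,1,1,1,1,1,1,1).

From H_k ≅ ker(∂_k) / im(∂_{k+1}) we obtain:

  H_0: rank C_0 − rank ∂_1 = 10 − 9 = 1, and the invariant factors of ∂_1 are all 1, so H_0 = Z.
  H_1: rank ker ∂_1 − rank ∂_2 = (22 − 9) − 11 = 2, and the invariant factors of ∂_2 are all 1, so H_1 = Z^2.
  H_2: rank ker ∂_2 − rank ∂_3 = (11 − 11) − 0 = 0, and there is no ∂_3, so H_2 = 0.

H_0 = Z,  H_1 = Z^2,  H_2 = 0.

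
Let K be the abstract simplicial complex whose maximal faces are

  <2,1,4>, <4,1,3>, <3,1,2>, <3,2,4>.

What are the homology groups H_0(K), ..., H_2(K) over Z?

Take the total order 1 < 2 < 3 < 4 on the vertex set. Then K (dimension 2) consists of the simplices:

  0-simplices (4): [1], [2], [3], [4]
  1-simplices (6): [1,2], [1,3], [1,4], [2,3], [2,4], [3,4]
  2-simplices (4): [1,2,3], [1,2,4], [1,3,4], [2,3,4]

giving chain groups C_0 ≅ Z^4, C_1 ≅ Z^6, C_2 ≅ Z^4.

Boundary ∂_1: C_1 → C_0 maps an edge to its endpoints' difference, ∂[p,q] = q − p. For instance
  ∂[3,4] = [4] − [3].
This gives a 4×6 integer matrix of rank 3; reducing to Smith normal form yields diagonal entries (1,1,1).

The boundary map ∂_2: C_2 → C_1 maps a triangle to the signed sum of its edges. For instance
  ∂[2,3,4] = [3,4] − [2,4] + [2,3],
  ∂[1,2,3] = [2,3] − [1,3] + [1,2].
This gives a 6×4 integer matrix of rank 3; reducing to Smith normal form yields diagonal entries (1,1,1).

Computing H_k = (kernel of ∂_k) / (image of ∂_{k+1}):

  H_0: rank C_0 − rank ∂_1 = 4 − 3 = 1, and the invariant factors of ∂_1 are all 1, so H_0 ≅ Z.
  H_1: rank ker ∂_1 − rank ∂_2 = (6 − 3) − 3 = 0, and the invariant factors of ∂_2 are all 1, so H_1 ≅ 0.
  H_2: rank ker ∂_2 − rank ∂_3 = (4 − 3) − 0 = 1, and there is no ∂_3, so H_2 ≅ Z.

As a check, the Euler characteristic is 4 − 6 + 4 = 2, which agrees with 1 − 0 + 1 = 2.

H_0 = Z,  H_1 = 0,  H_2 = Z.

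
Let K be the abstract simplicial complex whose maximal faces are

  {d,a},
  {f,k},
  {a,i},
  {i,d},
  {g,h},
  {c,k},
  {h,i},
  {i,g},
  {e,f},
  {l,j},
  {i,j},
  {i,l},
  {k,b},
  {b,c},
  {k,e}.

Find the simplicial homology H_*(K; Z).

Fix the vertex order a < b < c < d < e < f < g < h < i < j < k < l and write every simplex with vertices in increasing order. Then dim K = 1 and the simplices of K are:

  0-simplices (12): a, b, c, d, e, f, g, h, i, j, k, l
  1-simplices (15): ad, ai, bc, bk, ck, di, ef, ek, fk, gh, gi, hi, ij, il, jl

so the chain groups are C_0 ≅ Z^12, C_1 ≅ Z^15.

The boundary map ∂_1: C_1 → C_0 sends each edge [p,q] (with p < q) to q − p. For instance
  ∂hi = i − h.
This gives a 12×15 integer matrix of rank 10; reducing to Smith normal form yields diagonal entries (1,1,1,1,1,1,1,1,1,1).

Now H_k = ker ∂_k / im ∂_{k+1}, so:

  H_0: rank C_0 − rank ∂_1 = 12 − 10 = 2, and the invariant factors of ∂_1 are all 1, so H_0 ≅ Z^2.
  H_1: rank ker ∂_1 − rank ∂_2 = (15 − 10) − 0 = 5, and there is no ∂_2, so H_1 ≅ Z^5.

H_0 ≅ Z^2,  H_1 ≅ Z^5.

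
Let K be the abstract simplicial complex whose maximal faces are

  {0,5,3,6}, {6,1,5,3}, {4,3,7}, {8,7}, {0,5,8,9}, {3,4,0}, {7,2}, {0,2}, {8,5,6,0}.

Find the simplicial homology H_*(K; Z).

H_0 = Z,  H_1 = Z^2,  H_2 = 0,  H_3 = 0.

We work with the vertex ordering 0 < 1 < 2 < 3 < 4 < 5 < 6 < 7 < 8 < 9. The simplices of K, each written with vertices in increasing order, are:

  0-simplices (10): [0], [1], [2], [3], [4], [5], [6], [7], [8], [9]
  1-simplices (22): [0,2], [0,3], [0,4], [0,5], [0,6], [0,8], [0,9], [1,3], [1,5], [1,6], [2,7], [3,4], [3,5], [3,6], [3,7], [4,7], [5,6], [5,8], [5,9], [6,8], [7,8], [8,9]
  2-simplices (15): [0,3,4], [0,3,5], [0,3,6], [0,5,6], [0,5,8], [0,5,9], [0,6,8], [0,8,9], [1,3,5], [1,3,6], [1,5,6], [3,4,7], [3,5,6], [5,6,8], [5,8,9]
  3-simplices (4): [0,3,5,6], [0,5,6,8], [0,5,8,9], [1,3,5,6]

Hence C_0 ≅ Z^10, C_1 ≅ Z^22, C_2 ≅ Z^15, C_3 ≅ Z^4.

The boundary map ∂_1: C_1 → C_0 sends each edge [p,q] (with p < q) to q − p. For instance
  ∂[7,8] = [8] − [7].
The 10×22 boundary matrix has rank 9 and Smith normal form diag(1,1,1,1,1,1,1,1,1).

The boundary map ∂_2: C_2 → C_1 acts by ∂[p,q,r] = [q,r] − [p,r] + [p,q]. For instance
  ∂[3,4,7] = [4,7] − [3,7] + [3,4],
  ∂[3,5,6] = [5,6] − [3,6] + [3,5].
The resulting 22×15 matrix has rank 11, and its Smith normal form has invariant factors (1,1,1,1,1,1,1,1,1,1,1).

The boundary map ∂_3: C_3 → C_2 sends each 3-simplex σ to the alternating sum Σ_i (−1)^i (σ with its i-th vertex removed). For instance
  ∂[0,5,6,8] = [5,6,8] − [0,6,8] + [0,5,8] − [0,5,6],
  ∂[0,3,5,6] = [3,5,6] − [0,5,6] + [0,3,6] − [0,3,5].
This gives a 15×4 integer matrix of rank 4; reducing to Smith normal form yields diagonal entries (1,1,1,1).

Computing H_k = (kernel of ∂_k) / (image of ∂_{k+1}):

  H_0: rank C_0 − rank ∂_1 = 10 − 9 = 1, and the invariant factors of ∂_1 are all 1, so H_0 = Z.
  H_1: rank ker ∂_1 − rank ∂_2 = (22 − 9) − 11 = 2, and the invariant factors of ∂_2 are all 1, so H_1 = Z^2.
  H_2: rank ker ∂_2 − rank ∂_3 = (15 − 11) − 4 = 0, and the invariant factors of ∂_3 are all 1, so H_2 = 0.
  H_3: rank ker ∂_3 − rank ∂_4 = (4 − 4) − 0 = 0, and there is no ∂_4, so H_3 = 0.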